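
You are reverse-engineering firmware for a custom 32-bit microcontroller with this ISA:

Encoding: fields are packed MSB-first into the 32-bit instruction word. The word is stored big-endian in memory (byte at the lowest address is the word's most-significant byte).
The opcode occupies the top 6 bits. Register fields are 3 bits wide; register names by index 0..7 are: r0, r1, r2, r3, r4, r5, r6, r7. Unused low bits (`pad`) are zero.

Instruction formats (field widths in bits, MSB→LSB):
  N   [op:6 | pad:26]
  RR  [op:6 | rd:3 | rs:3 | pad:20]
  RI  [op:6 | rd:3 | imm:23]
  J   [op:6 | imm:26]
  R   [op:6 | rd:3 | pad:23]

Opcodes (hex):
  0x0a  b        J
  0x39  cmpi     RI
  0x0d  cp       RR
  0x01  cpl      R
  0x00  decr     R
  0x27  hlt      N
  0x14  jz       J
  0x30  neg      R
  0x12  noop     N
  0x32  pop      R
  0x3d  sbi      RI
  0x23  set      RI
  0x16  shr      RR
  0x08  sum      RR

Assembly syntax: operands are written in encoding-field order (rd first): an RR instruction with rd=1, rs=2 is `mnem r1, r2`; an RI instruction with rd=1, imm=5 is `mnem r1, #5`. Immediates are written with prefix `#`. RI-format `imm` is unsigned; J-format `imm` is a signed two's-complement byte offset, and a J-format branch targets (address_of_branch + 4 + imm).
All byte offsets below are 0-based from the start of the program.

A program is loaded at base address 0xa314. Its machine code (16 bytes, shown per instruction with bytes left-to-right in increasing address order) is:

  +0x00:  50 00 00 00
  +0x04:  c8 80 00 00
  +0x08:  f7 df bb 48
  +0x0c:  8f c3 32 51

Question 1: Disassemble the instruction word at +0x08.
sbi r7, #6273864

+0x08: f7 df bb 48 ⇒ word 0xf7dfbb48 (big)
  opcode bits[31:26]=0x3d: sbi/RI
  rd: (w>>23)&0x7=0x7 → r7
  imm: (w>>0)&0x7fffff=0x5fbb48 → #6273864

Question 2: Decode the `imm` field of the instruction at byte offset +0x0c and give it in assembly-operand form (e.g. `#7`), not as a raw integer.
off 0x0c: read 8f c3 32 51 as big → 0x8fc33251
  top 6b → 0x23 → set [RI]
  rd: (w>>23)&0x7=0x7 → r7
  imm: (w>>0)&0x7fffff=0x433251 → #4403793

#4403793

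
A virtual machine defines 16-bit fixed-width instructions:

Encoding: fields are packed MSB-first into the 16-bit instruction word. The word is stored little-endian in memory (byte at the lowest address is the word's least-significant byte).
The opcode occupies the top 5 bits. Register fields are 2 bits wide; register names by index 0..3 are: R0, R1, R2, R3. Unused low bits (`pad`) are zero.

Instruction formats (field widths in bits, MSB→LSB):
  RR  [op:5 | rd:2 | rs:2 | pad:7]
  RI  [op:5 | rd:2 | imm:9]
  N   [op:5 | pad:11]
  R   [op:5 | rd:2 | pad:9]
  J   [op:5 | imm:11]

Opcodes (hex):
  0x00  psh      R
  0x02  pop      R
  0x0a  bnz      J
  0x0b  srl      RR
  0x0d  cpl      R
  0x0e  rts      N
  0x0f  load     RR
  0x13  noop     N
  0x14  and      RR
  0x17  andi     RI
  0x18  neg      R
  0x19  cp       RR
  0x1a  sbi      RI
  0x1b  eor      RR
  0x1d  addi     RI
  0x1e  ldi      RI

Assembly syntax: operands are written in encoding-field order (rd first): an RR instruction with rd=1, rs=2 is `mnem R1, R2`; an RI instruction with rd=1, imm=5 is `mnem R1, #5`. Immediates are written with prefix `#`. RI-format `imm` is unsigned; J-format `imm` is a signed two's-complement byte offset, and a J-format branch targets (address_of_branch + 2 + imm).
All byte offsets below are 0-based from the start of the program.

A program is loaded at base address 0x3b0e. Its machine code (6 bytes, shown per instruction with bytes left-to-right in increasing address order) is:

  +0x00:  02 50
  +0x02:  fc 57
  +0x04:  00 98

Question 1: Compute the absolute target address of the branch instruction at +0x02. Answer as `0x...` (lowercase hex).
[02] fc 57 → 0x57fc
  top 5b → 0xa → bnz [J]
  imm: (w>>0)&0x7ff=0x7fc (s11→-4) → #-4
  target = base 0x3b0e + off 0x02 + 2 + imm -4 = 0x3b0e

0x3b0e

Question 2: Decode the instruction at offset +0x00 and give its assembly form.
bnz #2

[00] 02 50 → 0x5002
  opcode bits[15:11]=0xa: bnz/J
  [10:0] imm=2 = #2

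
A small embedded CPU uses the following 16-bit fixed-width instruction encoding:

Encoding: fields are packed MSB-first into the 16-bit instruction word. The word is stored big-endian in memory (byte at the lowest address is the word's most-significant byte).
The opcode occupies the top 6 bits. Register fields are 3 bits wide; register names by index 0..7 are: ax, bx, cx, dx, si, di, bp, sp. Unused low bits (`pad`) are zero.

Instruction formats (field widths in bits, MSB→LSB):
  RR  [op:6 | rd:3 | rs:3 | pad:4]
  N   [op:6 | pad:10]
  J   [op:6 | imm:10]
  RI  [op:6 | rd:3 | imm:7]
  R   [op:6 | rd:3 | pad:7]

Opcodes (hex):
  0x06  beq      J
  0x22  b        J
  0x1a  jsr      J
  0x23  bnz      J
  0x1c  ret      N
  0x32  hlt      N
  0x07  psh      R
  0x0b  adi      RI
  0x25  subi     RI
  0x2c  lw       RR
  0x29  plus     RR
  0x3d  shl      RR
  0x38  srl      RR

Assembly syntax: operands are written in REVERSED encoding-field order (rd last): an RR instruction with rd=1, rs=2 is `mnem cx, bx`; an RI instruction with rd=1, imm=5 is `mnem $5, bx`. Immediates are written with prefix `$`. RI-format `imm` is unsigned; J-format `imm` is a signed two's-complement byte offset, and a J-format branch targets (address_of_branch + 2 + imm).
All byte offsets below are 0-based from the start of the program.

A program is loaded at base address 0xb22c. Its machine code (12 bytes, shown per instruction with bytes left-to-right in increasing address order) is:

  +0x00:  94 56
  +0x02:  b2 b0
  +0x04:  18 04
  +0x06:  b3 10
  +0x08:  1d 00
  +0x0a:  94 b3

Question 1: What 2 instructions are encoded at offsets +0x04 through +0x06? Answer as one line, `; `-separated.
beq $4; lw bx, bp

[04] 18 04 → 0x1804
  opcode bits[15:10]=0x6: beq/J
  [9:0] imm=4 = $4
[06] b3 10 → 0xb310
  opcode bits[15:10]=0x2c: lw/RR
  [9:7] rd=6 = bp
  [6:4] rs=1 = bx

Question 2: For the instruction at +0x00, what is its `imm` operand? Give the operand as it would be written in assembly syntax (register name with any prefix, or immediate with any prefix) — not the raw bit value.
@+00  big-endian(94 56) = 0x9456
  top 6b → 0x25 → subi [RI]
  rd: (w>>7)&0x7=0x0 → ax
  imm: (w>>0)&0x7f=0x56 → $86

$86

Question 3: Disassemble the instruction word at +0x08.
+0x08: 1d 00 ⇒ word 0x1d00 (big)
  top 6b → 0x7 → psh [R]
  [9:7] rd=2 = cx

psh cx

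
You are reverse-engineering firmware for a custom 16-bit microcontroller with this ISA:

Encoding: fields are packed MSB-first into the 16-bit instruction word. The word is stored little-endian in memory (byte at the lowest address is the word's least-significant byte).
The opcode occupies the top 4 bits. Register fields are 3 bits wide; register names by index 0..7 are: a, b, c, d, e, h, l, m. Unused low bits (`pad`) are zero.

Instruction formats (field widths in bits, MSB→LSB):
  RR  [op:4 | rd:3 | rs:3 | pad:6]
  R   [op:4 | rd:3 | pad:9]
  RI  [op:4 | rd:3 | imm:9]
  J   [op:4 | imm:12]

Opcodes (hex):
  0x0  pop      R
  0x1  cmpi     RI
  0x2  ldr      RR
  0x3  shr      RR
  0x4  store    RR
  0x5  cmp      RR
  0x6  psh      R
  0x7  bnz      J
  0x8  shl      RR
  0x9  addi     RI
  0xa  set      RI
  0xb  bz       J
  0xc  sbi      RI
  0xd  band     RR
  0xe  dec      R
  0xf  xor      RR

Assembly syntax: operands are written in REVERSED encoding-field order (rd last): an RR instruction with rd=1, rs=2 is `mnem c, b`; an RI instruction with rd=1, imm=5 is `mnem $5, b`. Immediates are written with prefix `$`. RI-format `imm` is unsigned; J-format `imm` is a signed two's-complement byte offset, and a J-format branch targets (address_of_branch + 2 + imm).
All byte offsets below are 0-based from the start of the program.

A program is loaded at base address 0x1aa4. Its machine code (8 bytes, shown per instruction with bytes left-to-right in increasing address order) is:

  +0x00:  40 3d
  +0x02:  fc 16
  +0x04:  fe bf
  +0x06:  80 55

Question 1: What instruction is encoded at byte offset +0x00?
off 0x00: read 40 3d as little → 0x3d40
  top 4b → 0x3 → shr [RR]
  rd: (w>>9)&0x7=0x6 → l
  rs: (w>>6)&0x7=0x5 → h

shr h, l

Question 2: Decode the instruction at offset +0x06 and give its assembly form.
@+06  little-endian(80 55) = 0x5580
  top 4b → 0x5 → cmp [RR]
  [11:9] rd=2 = c
  [8:6] rs=6 = l

cmp l, c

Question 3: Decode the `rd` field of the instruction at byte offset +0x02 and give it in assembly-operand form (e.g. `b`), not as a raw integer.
+0x02: fc 16 ⇒ word 0x16fc (little)
  op=0x16fc>>12=0x1 ⇒ cmpi (RI)
  rd: (w>>9)&0x7=0x3 → d
  imm: (w>>0)&0x1ff=0xfc → $252

d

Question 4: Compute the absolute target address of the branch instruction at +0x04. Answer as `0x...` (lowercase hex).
off 0x04: read fe bf as little → 0xbffe
  opcode bits[15:12]=0xb: bz/J
  imm@[11:0]=0xffe (s12→-2) ⇒ $-2
  target = base 0x1aa4 + off 0x04 + 2 + imm -2 = 0x1aa8

0x1aa8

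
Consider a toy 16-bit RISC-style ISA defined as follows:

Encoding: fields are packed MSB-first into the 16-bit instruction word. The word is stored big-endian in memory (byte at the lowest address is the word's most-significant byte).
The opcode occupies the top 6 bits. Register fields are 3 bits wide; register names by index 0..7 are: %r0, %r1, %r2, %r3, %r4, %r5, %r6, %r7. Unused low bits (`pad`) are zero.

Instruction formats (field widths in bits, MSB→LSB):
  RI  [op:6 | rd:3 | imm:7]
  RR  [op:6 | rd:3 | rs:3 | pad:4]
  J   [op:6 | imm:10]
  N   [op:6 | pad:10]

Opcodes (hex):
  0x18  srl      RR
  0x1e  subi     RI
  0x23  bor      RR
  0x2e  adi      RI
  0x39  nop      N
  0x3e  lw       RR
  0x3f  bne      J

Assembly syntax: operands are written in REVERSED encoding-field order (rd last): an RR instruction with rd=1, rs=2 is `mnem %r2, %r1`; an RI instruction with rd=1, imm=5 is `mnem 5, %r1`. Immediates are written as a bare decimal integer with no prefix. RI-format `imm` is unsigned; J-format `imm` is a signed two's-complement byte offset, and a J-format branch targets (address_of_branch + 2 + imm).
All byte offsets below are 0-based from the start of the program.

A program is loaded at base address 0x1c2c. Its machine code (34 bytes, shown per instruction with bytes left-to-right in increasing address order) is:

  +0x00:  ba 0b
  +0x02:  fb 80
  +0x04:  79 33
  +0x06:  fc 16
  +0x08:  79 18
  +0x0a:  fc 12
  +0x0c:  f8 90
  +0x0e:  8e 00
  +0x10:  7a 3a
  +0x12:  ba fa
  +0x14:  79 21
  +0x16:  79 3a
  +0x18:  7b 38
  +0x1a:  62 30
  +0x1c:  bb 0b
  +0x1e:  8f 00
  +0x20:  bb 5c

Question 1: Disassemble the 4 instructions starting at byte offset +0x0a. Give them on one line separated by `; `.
bne 18; lw %r1, %r1; bor %r0, %r4; subi 58, %r4

@+0a  big-endian(fc 12) = 0xfc12
  opcode bits[15:10]=0x3f: bne/J
  imm@[9:0]=0x12 ⇒ 18
@+0c  big-endian(f8 90) = 0xf890
  opcode bits[15:10]=0x3e: lw/RR
  rd@[9:7]=0x1 ⇒ %r1
  rs@[6:4]=0x1 ⇒ %r1
@+0e  big-endian(8e 00) = 0x8e00
  opcode bits[15:10]=0x23: bor/RR
  rd@[9:7]=0x4 ⇒ %r4
  rs@[6:4]=0x0 ⇒ %r0
@+10  big-endian(7a 3a) = 0x7a3a
  opcode bits[15:10]=0x1e: subi/RI
  rd@[9:7]=0x4 ⇒ %r4
  imm@[6:0]=0x3a ⇒ 58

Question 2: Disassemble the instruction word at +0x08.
subi 24, %r2

off 0x08: read 79 18 as big → 0x7918
  op=0x7918>>10=0x1e ⇒ subi (RI)
  rd: (w>>7)&0x7=0x2 → %r2
  imm: (w>>0)&0x7f=0x18 → 24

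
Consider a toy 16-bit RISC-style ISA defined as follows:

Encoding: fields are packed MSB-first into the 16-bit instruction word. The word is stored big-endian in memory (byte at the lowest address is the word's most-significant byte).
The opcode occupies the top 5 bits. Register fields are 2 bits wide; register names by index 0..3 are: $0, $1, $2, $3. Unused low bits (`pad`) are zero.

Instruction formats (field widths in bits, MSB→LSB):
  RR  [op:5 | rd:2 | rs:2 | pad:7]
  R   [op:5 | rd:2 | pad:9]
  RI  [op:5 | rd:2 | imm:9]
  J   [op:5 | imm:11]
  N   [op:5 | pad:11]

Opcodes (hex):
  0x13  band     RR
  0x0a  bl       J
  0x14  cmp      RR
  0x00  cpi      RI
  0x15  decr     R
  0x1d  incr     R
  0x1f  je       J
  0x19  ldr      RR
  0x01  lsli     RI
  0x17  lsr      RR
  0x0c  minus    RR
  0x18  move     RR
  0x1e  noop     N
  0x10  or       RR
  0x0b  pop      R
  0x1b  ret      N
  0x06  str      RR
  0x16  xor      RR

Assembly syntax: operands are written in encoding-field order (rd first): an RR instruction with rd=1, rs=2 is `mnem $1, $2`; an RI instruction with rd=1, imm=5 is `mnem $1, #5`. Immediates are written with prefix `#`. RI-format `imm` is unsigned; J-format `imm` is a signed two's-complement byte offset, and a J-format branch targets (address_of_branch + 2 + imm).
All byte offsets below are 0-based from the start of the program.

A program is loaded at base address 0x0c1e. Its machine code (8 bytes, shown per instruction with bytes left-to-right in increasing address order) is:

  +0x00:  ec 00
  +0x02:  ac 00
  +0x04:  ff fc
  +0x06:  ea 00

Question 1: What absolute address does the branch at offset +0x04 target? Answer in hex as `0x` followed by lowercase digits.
+0x04: ff fc ⇒ word 0xfffc (big)
  op=0xfffc>>11=0x1f ⇒ je (J)
  imm@[10:0]=0x7fc (s11→-4) ⇒ #-4
  target = base 0x0c1e + off 0x04 + 2 + imm -4 = 0x0c20

0x0c20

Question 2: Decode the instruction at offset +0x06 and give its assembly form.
[06] ea 00 → 0xea00
  op=0xea00>>11=0x1d ⇒ incr (R)
  [10:9] rd=1 = $1

incr $1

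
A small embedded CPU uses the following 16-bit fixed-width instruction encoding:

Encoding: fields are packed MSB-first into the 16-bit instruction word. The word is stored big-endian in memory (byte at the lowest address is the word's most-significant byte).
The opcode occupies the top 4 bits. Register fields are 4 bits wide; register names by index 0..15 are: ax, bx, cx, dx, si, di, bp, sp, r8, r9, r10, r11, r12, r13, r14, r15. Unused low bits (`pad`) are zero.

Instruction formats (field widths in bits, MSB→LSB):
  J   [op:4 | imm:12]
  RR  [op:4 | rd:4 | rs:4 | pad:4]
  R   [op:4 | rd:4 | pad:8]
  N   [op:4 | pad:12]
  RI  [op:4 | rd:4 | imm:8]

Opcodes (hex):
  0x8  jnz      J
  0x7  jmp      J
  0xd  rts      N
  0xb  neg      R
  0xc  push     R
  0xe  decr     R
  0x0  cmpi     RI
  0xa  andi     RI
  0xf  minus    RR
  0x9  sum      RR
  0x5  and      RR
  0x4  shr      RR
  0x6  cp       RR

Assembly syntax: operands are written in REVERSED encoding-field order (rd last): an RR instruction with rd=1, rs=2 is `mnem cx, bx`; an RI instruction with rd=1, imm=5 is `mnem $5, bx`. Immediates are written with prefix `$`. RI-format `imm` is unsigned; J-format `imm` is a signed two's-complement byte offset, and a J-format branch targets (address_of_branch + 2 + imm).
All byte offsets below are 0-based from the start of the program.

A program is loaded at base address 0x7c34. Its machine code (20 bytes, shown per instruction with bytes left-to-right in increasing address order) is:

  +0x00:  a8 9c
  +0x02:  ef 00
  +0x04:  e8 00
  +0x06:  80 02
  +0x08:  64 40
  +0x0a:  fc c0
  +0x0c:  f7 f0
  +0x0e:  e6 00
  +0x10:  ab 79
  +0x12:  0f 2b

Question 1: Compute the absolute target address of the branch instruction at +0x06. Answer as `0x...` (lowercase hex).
@+06  big-endian(80 02) = 0x8002
  op=0x8002>>12=0x8 ⇒ jnz (J)
  imm@[11:0]=0x2 ⇒ $2
  target = base 0x7c34 + off 0x06 + 2 + imm 2 = 0x7c3e

0x7c3e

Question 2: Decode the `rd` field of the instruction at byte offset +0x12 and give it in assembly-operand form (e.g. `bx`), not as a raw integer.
[12] 0f 2b → 0x0f2b
  top 4b → 0x0 → cmpi [RI]
  rd@[11:8]=0xf ⇒ r15
  imm@[7:0]=0x2b ⇒ $43

r15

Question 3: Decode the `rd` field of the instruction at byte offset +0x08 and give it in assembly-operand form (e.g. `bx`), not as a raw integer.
si

+0x08: 64 40 ⇒ word 0x6440 (big)
  top 4b → 0x6 → cp [RR]
  rd: (w>>8)&0xf=0x4 → si
  rs: (w>>4)&0xf=0x4 → si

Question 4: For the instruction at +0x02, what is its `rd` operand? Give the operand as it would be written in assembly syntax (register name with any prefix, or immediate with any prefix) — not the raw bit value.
r15

off 0x02: read ef 00 as big → 0xef00
  opcode bits[15:12]=0xe: decr/R
  rd: (w>>8)&0xf=0xf → r15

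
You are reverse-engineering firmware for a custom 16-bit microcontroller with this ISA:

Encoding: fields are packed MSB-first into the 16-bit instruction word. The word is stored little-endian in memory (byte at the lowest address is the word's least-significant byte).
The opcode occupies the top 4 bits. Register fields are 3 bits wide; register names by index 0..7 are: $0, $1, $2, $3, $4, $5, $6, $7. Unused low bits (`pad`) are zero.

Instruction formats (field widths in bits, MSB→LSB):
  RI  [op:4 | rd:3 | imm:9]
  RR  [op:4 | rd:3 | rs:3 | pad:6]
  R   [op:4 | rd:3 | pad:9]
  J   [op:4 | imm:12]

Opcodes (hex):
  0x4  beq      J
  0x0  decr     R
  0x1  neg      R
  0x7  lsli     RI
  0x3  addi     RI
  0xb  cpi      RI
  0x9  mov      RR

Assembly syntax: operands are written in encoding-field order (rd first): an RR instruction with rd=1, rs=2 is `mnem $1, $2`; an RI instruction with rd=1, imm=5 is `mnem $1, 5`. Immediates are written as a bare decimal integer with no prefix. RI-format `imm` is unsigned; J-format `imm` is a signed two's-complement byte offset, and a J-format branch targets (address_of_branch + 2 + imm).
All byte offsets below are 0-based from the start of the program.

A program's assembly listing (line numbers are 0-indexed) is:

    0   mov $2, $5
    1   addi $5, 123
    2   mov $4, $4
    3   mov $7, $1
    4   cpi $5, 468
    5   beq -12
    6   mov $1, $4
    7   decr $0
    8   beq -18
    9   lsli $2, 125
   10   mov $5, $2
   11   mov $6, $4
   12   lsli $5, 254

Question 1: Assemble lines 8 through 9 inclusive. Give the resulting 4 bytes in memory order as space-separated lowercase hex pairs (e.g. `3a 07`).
ee 4f 7d 74

line 8 (beq): pack op=0x4:4|imm=-18:12 = 0x4fee; little→ ee 4f
line 9 (lsli): pack op=0x7:4|rd=2:3|imm=125:9 = 0x747d; little→ 7d 74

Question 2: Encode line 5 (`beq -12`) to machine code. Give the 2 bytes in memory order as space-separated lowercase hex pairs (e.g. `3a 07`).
5. beq fields op=0x4:4|imm=-12:12 → word 4ff4h → f4 4f

f4 4f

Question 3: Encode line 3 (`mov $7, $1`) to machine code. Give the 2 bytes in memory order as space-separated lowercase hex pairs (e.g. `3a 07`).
L3: mov op=0x9:4|rd=7:3|rs=1:3|pad=0:6 ⇒ 0x9e40 ⇒ little 40 9e

40 9e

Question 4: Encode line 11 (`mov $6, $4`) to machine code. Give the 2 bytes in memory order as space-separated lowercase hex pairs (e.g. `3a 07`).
line 11 (mov): pack op=0x9:4|rd=6:3|rs=4:3|pad=0:6 = 0x9d00; little→ 00 9d

00 9d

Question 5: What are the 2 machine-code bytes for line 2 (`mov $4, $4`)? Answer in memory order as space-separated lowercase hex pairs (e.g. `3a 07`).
00 99

2. mov fields op=0x9:4|rd=4:3|rs=4:3|pad=0:6 → word 9900h → 00 99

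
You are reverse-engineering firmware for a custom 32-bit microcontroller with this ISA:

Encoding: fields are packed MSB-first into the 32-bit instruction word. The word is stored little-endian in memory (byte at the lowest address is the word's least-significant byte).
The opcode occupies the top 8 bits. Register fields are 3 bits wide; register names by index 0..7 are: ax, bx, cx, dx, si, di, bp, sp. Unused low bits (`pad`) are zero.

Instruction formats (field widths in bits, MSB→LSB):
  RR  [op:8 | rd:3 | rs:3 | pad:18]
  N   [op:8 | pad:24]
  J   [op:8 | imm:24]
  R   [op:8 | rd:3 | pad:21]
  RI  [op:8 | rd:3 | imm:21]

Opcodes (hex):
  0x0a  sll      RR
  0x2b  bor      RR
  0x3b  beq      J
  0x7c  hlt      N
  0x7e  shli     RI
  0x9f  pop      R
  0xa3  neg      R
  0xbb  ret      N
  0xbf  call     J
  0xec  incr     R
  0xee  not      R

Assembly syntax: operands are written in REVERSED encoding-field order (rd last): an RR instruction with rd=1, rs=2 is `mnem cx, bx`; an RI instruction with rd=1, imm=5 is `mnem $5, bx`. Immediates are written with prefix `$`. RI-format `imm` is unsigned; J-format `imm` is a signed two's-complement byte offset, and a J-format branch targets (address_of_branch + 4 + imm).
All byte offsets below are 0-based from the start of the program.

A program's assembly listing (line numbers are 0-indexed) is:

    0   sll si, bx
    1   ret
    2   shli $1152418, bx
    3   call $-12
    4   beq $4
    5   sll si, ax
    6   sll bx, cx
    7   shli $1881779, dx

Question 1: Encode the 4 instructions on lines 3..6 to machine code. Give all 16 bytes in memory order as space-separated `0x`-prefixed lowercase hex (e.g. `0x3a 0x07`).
0xf4 0xff 0xff 0xbf 0x04 0x00 0x00 0x3b 0x00 0x00 0x10 0x0a 0x00 0x00 0x44 0x0a

3. call fields op=0xbf:8|imm=-12:24 → word bffffff4h → f4 ff ff bf
4. beq fields op=0x3b:8|imm=4:24 → word 3b000004h → 04 00 00 3b
5. sll fields op=0xa:8|rd=0:3|rs=4:3|pad=0:18 → word 0a100000h → 00 00 10 0a
6. sll fields op=0xa:8|rd=2:3|rs=1:3|pad=0:18 → word 0a440000h → 00 00 44 0a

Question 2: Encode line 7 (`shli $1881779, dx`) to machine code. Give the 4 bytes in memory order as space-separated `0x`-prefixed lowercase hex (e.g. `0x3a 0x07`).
0xb3 0xb6 0x7c 0x7e

7. shli fields op=0x7e:8|rd=3:3|imm=1881779:21 → word 7e7cb6b3h → b3 b6 7c 7e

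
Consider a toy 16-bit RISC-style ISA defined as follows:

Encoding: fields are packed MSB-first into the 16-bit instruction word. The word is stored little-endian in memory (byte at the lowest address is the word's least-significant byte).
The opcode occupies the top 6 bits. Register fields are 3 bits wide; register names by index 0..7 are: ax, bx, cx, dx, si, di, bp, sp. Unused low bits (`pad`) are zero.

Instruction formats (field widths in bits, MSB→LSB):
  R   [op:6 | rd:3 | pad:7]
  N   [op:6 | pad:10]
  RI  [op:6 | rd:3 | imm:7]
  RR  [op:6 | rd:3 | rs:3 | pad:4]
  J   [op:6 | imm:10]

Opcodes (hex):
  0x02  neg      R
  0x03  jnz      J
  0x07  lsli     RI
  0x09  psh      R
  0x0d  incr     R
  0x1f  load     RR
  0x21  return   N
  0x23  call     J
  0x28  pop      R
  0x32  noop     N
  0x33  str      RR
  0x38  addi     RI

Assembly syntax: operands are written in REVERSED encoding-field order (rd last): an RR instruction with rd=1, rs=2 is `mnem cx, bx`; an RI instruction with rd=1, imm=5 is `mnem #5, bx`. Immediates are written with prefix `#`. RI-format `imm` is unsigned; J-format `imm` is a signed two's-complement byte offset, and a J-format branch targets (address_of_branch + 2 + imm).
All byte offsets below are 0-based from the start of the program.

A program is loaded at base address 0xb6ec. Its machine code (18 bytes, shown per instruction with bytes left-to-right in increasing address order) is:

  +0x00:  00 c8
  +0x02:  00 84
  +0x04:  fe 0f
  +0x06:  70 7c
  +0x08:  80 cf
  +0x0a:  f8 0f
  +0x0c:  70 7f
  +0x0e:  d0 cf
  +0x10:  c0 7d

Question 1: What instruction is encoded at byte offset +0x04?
off 0x04: read fe 0f as little → 0x0ffe
  top 6b → 0x3 → jnz [J]
  [9:0] imm=1022 (s10→-2) = #-2

jnz #-2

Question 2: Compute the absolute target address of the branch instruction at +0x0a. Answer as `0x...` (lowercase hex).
[0a] f8 0f → 0x0ff8
  top 6b → 0x3 → jnz [J]
  [9:0] imm=1016 (s10→-8) = #-8
  target = base 0xb6ec + off 0x0a + 2 + imm -8 = 0xb6f0

0xb6f0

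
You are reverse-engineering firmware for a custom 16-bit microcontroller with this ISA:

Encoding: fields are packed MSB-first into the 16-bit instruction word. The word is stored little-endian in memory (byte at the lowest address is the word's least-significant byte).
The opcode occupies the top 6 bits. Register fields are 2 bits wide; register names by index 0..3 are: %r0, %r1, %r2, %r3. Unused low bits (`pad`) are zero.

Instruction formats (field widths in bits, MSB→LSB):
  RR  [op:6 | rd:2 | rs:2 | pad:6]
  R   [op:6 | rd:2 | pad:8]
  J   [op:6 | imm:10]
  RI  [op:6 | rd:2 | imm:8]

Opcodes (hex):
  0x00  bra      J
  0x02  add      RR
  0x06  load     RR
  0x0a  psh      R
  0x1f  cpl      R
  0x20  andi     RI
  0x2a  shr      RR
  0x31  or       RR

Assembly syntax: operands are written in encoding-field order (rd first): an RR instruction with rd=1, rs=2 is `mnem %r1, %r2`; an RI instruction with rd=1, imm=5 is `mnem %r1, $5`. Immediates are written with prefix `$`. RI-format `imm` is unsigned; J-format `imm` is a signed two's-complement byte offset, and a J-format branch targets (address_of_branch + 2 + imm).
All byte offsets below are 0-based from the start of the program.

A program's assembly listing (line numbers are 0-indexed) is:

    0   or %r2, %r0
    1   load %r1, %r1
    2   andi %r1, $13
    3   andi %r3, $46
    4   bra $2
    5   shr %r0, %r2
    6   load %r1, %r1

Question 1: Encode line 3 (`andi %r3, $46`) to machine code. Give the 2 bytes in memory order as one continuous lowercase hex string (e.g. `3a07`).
line 3 (andi): pack op=0x20:6|rd=3:2|imm=46:8 = 0x832e; little→ 2e 83

2e83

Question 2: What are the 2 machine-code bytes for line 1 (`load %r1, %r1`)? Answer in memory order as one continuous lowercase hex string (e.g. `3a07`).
4019

1. load fields op=0x6:6|rd=1:2|rs=1:2|pad=0:6 → word 1940h → 40 19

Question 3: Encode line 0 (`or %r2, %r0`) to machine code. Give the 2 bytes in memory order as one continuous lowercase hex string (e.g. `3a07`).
line 0 (or): pack op=0x31:6|rd=2:2|rs=0:2|pad=0:6 = 0xc600; little→ 00 c6

00c6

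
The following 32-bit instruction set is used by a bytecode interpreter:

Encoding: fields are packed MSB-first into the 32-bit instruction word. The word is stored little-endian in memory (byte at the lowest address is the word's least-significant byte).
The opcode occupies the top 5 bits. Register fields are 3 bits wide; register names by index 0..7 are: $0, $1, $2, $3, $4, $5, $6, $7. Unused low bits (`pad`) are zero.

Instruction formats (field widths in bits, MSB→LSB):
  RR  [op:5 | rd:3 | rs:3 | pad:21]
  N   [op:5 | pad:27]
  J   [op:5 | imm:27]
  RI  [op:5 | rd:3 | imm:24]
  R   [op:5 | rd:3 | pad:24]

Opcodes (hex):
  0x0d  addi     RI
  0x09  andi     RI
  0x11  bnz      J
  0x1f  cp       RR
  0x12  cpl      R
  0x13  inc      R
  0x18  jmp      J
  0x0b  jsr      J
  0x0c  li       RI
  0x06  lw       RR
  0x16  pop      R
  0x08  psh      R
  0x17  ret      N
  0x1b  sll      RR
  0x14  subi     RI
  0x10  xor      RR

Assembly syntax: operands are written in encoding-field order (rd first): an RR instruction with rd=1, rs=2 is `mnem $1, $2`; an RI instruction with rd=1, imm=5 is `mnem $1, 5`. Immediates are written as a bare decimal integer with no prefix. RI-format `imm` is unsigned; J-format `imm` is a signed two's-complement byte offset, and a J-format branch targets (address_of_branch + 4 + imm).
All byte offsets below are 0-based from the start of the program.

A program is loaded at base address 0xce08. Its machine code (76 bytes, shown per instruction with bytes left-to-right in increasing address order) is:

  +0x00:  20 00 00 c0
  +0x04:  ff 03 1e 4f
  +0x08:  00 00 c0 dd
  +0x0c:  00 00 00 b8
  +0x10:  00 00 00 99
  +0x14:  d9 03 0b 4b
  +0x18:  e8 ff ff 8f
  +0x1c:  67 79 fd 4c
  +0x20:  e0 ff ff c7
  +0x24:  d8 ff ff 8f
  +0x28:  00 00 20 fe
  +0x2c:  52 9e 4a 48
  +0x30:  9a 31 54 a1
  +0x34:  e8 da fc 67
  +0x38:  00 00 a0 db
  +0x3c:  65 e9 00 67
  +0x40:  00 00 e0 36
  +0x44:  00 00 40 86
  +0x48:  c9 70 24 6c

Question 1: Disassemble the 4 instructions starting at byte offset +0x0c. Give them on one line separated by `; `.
ret; inc $1; andi $3, 721881; bnz -24

off 0x0c: read 00 00 00 b8 as little → 0xb8000000
  top 5b → 0x17 → ret [N]
off 0x10: read 00 00 00 99 as little → 0x99000000
  top 5b → 0x13 → inc [R]
  rd@[26:24]=0x1 ⇒ $1
off 0x14: read d9 03 0b 4b as little → 0x4b0b03d9
  top 5b → 0x9 → andi [RI]
  rd@[26:24]=0x3 ⇒ $3
  imm@[23:0]=0xb03d9 ⇒ 721881
off 0x18: read e8 ff ff 8f as little → 0x8fffffe8
  top 5b → 0x11 → bnz [J]
  imm@[26:0]=0x7ffffe8 (s27→-24) ⇒ -24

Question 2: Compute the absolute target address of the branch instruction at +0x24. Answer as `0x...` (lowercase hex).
[24] d8 ff ff 8f → 0x8fffffd8
  op=0x8fffffd8>>27=0x11 ⇒ bnz (J)
  imm@[26:0]=0x7ffffd8 (s27→-40) ⇒ -40
  target = base 0xce08 + off 0x24 + 4 + imm -40 = 0xce08

0xce08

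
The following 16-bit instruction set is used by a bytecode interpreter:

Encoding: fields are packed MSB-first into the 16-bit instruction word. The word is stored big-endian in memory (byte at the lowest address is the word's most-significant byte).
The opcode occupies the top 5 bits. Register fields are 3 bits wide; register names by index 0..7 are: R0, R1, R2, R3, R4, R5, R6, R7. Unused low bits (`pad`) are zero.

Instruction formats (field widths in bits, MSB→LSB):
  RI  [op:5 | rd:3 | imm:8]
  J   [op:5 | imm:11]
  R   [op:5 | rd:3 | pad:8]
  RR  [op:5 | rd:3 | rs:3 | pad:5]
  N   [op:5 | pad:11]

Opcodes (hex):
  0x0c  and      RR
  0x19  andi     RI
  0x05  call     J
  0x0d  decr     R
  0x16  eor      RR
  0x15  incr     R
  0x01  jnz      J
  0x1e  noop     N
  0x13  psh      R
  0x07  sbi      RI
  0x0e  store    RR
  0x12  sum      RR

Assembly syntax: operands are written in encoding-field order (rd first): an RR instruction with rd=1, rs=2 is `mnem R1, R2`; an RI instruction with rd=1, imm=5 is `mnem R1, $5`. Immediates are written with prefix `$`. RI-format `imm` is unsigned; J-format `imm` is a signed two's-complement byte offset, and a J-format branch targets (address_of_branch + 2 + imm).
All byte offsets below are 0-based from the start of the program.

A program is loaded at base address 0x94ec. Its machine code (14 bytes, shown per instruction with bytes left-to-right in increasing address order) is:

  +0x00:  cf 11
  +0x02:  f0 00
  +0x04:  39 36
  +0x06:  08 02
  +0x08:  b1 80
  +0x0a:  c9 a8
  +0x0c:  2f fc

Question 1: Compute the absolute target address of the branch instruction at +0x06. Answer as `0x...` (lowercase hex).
off 0x06: read 08 02 as big → 0x0802
  op=0x0802>>11=0x1 ⇒ jnz (J)
  imm: (w>>0)&0x7ff=0x2 → $2
  target = base 0x94ec + off 0x06 + 2 + imm 2 = 0x94f6

0x94f6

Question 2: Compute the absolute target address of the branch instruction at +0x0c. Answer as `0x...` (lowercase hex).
off 0x0c: read 2f fc as big → 0x2ffc
  op=0x2ffc>>11=0x5 ⇒ call (J)
  imm@[10:0]=0x7fc (s11→-4) ⇒ $-4
  target = base 0x94ec + off 0x0c + 2 + imm -4 = 0x94f6

0x94f6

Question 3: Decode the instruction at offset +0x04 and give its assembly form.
+0x04: 39 36 ⇒ word 0x3936 (big)
  top 5b → 0x7 → sbi [RI]
  [10:8] rd=1 = R1
  [7:0] imm=54 = $54

sbi R1, $54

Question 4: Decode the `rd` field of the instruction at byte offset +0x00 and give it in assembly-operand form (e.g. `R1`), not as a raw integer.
R7

+0x00: cf 11 ⇒ word 0xcf11 (big)
  top 5b → 0x19 → andi [RI]
  [10:8] rd=7 = R7
  [7:0] imm=17 = $17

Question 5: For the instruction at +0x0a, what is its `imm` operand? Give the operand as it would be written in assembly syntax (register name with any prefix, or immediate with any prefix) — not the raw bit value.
@+0a  big-endian(c9 a8) = 0xc9a8
  top 5b → 0x19 → andi [RI]
  rd: (w>>8)&0x7=0x1 → R1
  imm: (w>>0)&0xff=0xa8 → $168

$168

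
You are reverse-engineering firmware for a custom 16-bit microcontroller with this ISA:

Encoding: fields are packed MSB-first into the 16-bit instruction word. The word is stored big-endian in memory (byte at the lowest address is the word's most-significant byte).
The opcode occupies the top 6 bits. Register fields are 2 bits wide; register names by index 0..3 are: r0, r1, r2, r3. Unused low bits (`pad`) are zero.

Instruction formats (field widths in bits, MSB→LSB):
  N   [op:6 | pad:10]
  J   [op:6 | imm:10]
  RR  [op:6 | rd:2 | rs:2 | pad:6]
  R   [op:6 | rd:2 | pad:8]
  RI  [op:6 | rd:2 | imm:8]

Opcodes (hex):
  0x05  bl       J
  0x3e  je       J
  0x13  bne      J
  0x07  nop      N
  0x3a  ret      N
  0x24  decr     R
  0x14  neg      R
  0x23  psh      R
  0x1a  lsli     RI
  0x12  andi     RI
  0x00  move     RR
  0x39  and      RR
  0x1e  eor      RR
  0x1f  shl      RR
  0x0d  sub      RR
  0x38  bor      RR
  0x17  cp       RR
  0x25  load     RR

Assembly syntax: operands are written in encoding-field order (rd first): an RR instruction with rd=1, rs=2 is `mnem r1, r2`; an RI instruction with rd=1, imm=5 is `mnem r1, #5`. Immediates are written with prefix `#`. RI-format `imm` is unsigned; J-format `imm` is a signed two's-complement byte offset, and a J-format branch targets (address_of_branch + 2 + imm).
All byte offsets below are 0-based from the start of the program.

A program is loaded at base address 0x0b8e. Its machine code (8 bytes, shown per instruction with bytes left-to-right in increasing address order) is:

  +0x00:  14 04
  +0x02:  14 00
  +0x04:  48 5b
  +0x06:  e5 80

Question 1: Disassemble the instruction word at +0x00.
off 0x00: read 14 04 as big → 0x1404
  top 6b → 0x5 → bl [J]
  [9:0] imm=4 = #4

bl #4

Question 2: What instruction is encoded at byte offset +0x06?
[06] e5 80 → 0xe580
  op=0xe580>>10=0x39 ⇒ and (RR)
  rd@[9:8]=0x1 ⇒ r1
  rs@[7:6]=0x2 ⇒ r2

and r1, r2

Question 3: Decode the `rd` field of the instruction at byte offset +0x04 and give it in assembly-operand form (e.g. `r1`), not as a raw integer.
r0

@+04  big-endian(48 5b) = 0x485b
  op=0x485b>>10=0x12 ⇒ andi (RI)
  rd@[9:8]=0x0 ⇒ r0
  imm@[7:0]=0x5b ⇒ #91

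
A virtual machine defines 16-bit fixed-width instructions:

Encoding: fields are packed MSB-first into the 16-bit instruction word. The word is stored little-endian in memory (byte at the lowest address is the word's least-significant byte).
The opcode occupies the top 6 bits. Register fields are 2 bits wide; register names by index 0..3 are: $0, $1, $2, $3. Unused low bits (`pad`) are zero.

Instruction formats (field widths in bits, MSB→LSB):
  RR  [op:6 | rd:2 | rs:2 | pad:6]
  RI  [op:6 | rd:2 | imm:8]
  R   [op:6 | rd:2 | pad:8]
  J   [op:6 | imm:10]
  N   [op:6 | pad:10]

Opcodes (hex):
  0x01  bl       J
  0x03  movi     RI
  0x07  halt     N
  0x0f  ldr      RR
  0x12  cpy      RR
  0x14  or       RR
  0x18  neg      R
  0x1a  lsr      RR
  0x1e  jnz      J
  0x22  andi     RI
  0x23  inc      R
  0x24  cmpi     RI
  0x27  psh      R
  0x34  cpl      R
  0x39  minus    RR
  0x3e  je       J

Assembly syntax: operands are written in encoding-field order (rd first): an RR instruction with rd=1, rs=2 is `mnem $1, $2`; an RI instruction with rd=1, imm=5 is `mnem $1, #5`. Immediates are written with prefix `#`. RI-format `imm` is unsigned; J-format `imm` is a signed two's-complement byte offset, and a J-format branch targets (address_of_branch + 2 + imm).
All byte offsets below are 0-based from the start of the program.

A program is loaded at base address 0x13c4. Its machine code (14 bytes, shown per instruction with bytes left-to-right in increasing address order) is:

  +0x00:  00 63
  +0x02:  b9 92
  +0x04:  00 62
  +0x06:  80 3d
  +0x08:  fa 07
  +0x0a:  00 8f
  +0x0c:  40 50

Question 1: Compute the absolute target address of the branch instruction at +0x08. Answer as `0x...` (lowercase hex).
@+08  little-endian(fa 07) = 0x07fa
  opcode bits[15:10]=0x1: bl/J
  [9:0] imm=1018 (s10→-6) = #-6
  target = base 0x13c4 + off 0x08 + 2 + imm -6 = 0x13c8

0x13c8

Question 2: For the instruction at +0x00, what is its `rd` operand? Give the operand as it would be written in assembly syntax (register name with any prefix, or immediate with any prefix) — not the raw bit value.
$3

+0x00: 00 63 ⇒ word 0x6300 (little)
  opcode bits[15:10]=0x18: neg/R
  rd@[9:8]=0x3 ⇒ $3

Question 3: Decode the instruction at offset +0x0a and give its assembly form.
off 0x0a: read 00 8f as little → 0x8f00
  opcode bits[15:10]=0x23: inc/R
  [9:8] rd=3 = $3

inc $3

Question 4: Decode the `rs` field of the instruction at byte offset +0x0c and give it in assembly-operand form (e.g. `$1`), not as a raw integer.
$1

[0c] 40 50 → 0x5040
  op=0x5040>>10=0x14 ⇒ or (RR)
  rd@[9:8]=0x0 ⇒ $0
  rs@[7:6]=0x1 ⇒ $1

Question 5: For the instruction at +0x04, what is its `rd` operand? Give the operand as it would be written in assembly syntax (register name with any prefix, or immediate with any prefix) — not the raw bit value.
off 0x04: read 00 62 as little → 0x6200
  op=0x6200>>10=0x18 ⇒ neg (R)
  rd@[9:8]=0x2 ⇒ $2

$2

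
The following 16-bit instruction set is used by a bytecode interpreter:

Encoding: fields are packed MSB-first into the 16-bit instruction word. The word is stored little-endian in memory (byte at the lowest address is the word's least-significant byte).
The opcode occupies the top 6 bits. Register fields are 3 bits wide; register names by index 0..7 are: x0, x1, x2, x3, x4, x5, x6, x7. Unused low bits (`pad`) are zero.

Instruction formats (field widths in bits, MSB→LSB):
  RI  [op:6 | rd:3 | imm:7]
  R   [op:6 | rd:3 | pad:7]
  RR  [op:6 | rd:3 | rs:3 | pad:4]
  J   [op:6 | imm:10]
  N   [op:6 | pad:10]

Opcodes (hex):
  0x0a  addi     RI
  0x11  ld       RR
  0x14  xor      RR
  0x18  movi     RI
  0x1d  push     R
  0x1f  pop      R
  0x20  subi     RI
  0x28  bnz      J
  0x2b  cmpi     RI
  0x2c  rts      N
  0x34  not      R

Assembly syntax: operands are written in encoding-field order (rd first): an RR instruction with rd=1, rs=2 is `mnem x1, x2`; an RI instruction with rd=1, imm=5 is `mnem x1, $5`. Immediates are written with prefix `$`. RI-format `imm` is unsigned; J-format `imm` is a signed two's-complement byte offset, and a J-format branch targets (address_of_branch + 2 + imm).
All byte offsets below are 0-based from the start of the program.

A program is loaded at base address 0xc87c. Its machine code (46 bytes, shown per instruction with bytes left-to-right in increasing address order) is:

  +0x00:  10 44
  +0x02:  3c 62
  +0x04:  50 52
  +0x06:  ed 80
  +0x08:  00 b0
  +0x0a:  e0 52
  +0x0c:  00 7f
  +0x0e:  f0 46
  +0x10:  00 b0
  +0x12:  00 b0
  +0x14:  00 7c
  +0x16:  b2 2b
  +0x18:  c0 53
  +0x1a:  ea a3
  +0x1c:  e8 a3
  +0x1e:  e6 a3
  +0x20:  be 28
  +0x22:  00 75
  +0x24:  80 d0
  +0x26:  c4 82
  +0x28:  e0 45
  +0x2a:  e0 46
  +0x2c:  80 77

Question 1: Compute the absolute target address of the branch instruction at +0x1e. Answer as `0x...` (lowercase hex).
@+1e  little-endian(e6 a3) = 0xa3e6
  op=0xa3e6>>10=0x28 ⇒ bnz (J)
  imm: (w>>0)&0x3ff=0x3e6 (s10→-26) → $-26
  target = base 0xc87c + off 0x1e + 2 + imm -26 = 0xc882

0xc882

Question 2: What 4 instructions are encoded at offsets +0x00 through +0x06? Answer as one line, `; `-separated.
off 0x00: read 10 44 as little → 0x4410
  opcode bits[15:10]=0x11: ld/RR
  rd: (w>>7)&0x7=0x0 → x0
  rs: (w>>4)&0x7=0x1 → x1
off 0x02: read 3c 62 as little → 0x623c
  opcode bits[15:10]=0x18: movi/RI
  rd: (w>>7)&0x7=0x4 → x4
  imm: (w>>0)&0x7f=0x3c → $60
off 0x04: read 50 52 as little → 0x5250
  opcode bits[15:10]=0x14: xor/RR
  rd: (w>>7)&0x7=0x4 → x4
  rs: (w>>4)&0x7=0x5 → x5
off 0x06: read ed 80 as little → 0x80ed
  opcode bits[15:10]=0x20: subi/RI
  rd: (w>>7)&0x7=0x1 → x1
  imm: (w>>0)&0x7f=0x6d → $109

ld x0, x1; movi x4, $60; xor x4, x5; subi x1, $109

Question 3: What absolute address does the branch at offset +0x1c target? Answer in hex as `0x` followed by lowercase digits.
0xc882

off 0x1c: read e8 a3 as little → 0xa3e8
  top 6b → 0x28 → bnz [J]
  imm@[9:0]=0x3e8 (s10→-24) ⇒ $-24
  target = base 0xc87c + off 0x1c + 2 + imm -24 = 0xc882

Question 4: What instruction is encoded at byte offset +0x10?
rts

+0x10: 00 b0 ⇒ word 0xb000 (little)
  op=0xb000>>10=0x2c ⇒ rts (N)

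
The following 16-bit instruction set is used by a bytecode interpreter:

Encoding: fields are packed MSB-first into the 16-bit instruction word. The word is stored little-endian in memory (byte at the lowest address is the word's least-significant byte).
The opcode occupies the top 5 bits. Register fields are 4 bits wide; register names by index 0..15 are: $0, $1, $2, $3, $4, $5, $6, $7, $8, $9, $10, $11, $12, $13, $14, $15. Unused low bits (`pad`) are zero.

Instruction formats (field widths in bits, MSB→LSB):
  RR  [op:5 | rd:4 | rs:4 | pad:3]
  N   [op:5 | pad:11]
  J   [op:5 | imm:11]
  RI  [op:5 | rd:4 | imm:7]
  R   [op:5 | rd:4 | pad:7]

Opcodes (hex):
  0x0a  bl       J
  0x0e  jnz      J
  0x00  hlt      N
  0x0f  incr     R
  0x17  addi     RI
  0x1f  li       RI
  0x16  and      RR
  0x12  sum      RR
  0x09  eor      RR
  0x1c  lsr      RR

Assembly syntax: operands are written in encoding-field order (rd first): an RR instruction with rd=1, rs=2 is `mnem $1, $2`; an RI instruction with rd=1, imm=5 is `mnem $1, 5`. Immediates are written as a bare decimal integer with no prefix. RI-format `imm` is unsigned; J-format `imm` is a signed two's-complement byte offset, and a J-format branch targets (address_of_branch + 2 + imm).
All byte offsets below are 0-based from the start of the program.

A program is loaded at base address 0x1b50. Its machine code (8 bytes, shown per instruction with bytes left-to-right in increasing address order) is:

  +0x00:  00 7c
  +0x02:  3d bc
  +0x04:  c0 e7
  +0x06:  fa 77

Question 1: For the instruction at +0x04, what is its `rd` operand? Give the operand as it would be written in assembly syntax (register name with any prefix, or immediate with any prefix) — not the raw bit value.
$15

+0x04: c0 e7 ⇒ word 0xe7c0 (little)
  op=0xe7c0>>11=0x1c ⇒ lsr (RR)
  [10:7] rd=15 = $15
  [6:3] rs=8 = $8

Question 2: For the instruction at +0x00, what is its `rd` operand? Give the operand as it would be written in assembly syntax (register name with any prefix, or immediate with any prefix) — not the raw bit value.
$8

off 0x00: read 00 7c as little → 0x7c00
  opcode bits[15:11]=0xf: incr/R
  rd: (w>>7)&0xf=0x8 → $8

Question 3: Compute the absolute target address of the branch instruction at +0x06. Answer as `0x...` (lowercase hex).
0x1b52

off 0x06: read fa 77 as little → 0x77fa
  top 5b → 0xe → jnz [J]
  imm: (w>>0)&0x7ff=0x7fa (s11→-6) → -6
  target = base 0x1b50 + off 0x06 + 2 + imm -6 = 0x1b52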